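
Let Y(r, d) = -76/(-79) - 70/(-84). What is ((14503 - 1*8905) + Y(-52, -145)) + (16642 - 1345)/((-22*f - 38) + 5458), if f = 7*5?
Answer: 1029146644/183675 ≈ 5603.1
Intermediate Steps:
f = 35
Y(r, d) = 851/474 (Y(r, d) = -76*(-1/79) - 70*(-1/84) = 76/79 + ⅚ = 851/474)
((14503 - 1*8905) + Y(-52, -145)) + (16642 - 1345)/((-22*f - 38) + 5458) = ((14503 - 1*8905) + 851/474) + (16642 - 1345)/((-22*35 - 38) + 5458) = ((14503 - 8905) + 851/474) + 15297/((-770 - 38) + 5458) = (5598 + 851/474) + 15297/(-808 + 5458) = 2654303/474 + 15297/4650 = 2654303/474 + 15297*(1/4650) = 2654303/474 + 5099/1550 = 1029146644/183675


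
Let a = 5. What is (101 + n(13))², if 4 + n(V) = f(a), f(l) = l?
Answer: 10404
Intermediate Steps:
n(V) = 1 (n(V) = -4 + 5 = 1)
(101 + n(13))² = (101 + 1)² = 102² = 10404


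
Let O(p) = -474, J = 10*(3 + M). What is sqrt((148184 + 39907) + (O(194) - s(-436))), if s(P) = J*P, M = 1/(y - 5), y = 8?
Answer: sqrt(1819353)/3 ≈ 449.61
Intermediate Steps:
M = 1/3 (M = 1/(8 - 5) = 1/3 ≈ 0.33333)
J = 100/3 (J = 10*(3 + 1/3) = 10*(10/3) = 100/3 ≈ 33.333)
s(P) = 100*P/3
sqrt((148184 + 39907) + (O(194) - s(-436))) = sqrt((148184 + 39907) + (-474 - 100*(-436)/3)) = sqrt(188091 + (-474 - 1*(-43600/3))) = sqrt(188091 + (-474 + 43600/3)) = sqrt(188091 + 42178/3) = sqrt(606451/3) = sqrt(1819353)/3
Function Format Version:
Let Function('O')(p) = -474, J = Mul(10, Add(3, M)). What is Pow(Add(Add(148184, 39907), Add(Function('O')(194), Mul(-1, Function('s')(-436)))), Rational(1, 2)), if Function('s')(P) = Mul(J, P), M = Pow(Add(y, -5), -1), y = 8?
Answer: Mul(Rational(1, 3), Pow(1819353, Rational(1, 2))) ≈ 449.61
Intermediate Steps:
M = Rational(1, 3) (M = Pow(Add(8, -5), -1) = Pow(3, -1) = Rational(1, 3) ≈ 0.33333)
J = Rational(100, 3) (J = Mul(10, Add(3, Rational(1, 3))) = Mul(10, Rational(10, 3)) = Rational(100, 3) ≈ 33.333)
Function('s')(P) = Mul(Rational(100, 3), P)
Pow(Add(Add(148184, 39907), Add(Function('O')(194), Mul(-1, Function('s')(-436)))), Rational(1, 2)) = Pow(Add(Add(148184, 39907), Add(-474, Mul(-1, Mul(Rational(100, 3), -436)))), Rational(1, 2)) = Pow(Add(188091, Add(-474, Mul(-1, Rational(-43600, 3)))), Rational(1, 2)) = Pow(Add(188091, Add(-474, Rational(43600, 3))), Rational(1, 2)) = Pow(Add(188091, Rational(42178, 3)), Rational(1, 2)) = Pow(Rational(606451, 3), Rational(1, 2)) = Mul(Rational(1, 3), Pow(1819353, Rational(1, 2)))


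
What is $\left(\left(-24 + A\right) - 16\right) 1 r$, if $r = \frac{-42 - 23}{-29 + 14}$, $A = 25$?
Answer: $-65$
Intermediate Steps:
$r = \frac{13}{3}$ ($r = - \frac{65}{-15} = \left(-65\right) \left(- \frac{1}{15}\right) = \frac{13}{3} \approx 4.3333$)
$\left(\left(-24 + A\right) - 16\right) 1 r = \left(\left(-24 + 25\right) - 16\right) 1 \cdot \frac{13}{3} = \left(1 - 16\right) 1 \cdot \frac{13}{3} = \left(-15\right) 1 \cdot \frac{13}{3} = \left(-15\right) \frac{13}{3} = -65$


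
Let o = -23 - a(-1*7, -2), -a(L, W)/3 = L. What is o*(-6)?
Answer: 264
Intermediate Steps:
a(L, W) = -3*L
o = -44 (o = -23 - (-3)*(-1*7) = -23 - (-3)*(-7) = -23 - 1*21 = -23 - 21 = -44)
o*(-6) = -44*(-6) = 264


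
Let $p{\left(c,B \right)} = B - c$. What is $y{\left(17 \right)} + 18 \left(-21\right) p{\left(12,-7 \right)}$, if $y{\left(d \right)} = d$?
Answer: $7199$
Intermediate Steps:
$y{\left(17 \right)} + 18 \left(-21\right) p{\left(12,-7 \right)} = 17 + 18 \left(-21\right) \left(-7 - 12\right) = 17 - 378 \left(-7 - 12\right) = 17 - -7182 = 17 + 7182 = 7199$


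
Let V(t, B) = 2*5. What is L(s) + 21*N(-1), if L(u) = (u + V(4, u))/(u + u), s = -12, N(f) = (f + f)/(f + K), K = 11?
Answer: -247/60 ≈ -4.1167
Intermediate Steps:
N(f) = 2*f/(11 + f) (N(f) = (f + f)/(f + 11) = (2*f)/(11 + f) = 2*f/(11 + f))
V(t, B) = 10
L(u) = (10 + u)/(2*u) (L(u) = (u + 10)/(u + u) = (10 + u)/((2*u)) = (10 + u)*(1/(2*u)) = (10 + u)/(2*u))
L(s) + 21*N(-1) = (1/2)*(10 - 12)/(-12) + 21*(2*(-1)/(11 - 1)) = (1/2)*(-1/12)*(-2) + 21*(2*(-1)/10) = 1/12 + 21*(2*(-1)*(1/10)) = 1/12 + 21*(-1/5) = 1/12 - 21/5 = -247/60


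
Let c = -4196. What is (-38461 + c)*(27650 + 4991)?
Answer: -1392367137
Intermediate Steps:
(-38461 + c)*(27650 + 4991) = (-38461 - 4196)*(27650 + 4991) = -42657*32641 = -1392367137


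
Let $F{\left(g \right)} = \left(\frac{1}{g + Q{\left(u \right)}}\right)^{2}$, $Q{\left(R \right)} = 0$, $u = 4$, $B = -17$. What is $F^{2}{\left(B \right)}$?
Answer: $\frac{1}{83521} \approx 1.1973 \cdot 10^{-5}$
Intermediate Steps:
$F{\left(g \right)} = \frac{1}{g^{2}}$ ($F{\left(g \right)} = \left(\frac{1}{g + 0}\right)^{2} = \left(\frac{1}{g}\right)^{2} = \frac{1}{g^{2}}$)
$F^{2}{\left(B \right)} = \left(\frac{1}{289}\right)^{2} = \frac{1}{83521}$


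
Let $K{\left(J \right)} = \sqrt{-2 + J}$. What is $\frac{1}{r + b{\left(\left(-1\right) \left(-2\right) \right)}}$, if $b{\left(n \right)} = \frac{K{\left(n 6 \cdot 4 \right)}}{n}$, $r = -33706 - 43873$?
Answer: $- \frac{6746}{523347933} - \frac{\sqrt{46}}{12037002459} \approx -1.2891 \cdot 10^{-5}$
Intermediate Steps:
$r = -77579$
$b{\left(n \right)} = \frac{\sqrt{-2 + 24 n}}{n}$ ($b{\left(n \right)} = \frac{\sqrt{-2 + n 6 \cdot 4}}{n} = \frac{\sqrt{-2 + 6 n 4}}{n} = \frac{\sqrt{-2 + 24 n}}{n}$)
$\frac{1}{r + b{\left(\left(-1\right) \left(-2\right) \right)}} = \frac{1}{-77579 + \frac{\sqrt{-2 + 24 \left(\left(-1\right) \left(-2\right)\right)}}{\left(-1\right) \left(-2\right)}} = \frac{1}{-77579 + \frac{\sqrt{-2 + 24 \cdot 2}}{2}} = \frac{1}{-77579 + \frac{\sqrt{-2 + 48}}{2}} = \frac{1}{-77579 + \frac{\sqrt{46}}{2}}$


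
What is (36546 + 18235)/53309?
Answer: 54781/53309 ≈ 1.0276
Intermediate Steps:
(36546 + 18235)/53309 = 54781*(1/53309) = 54781/53309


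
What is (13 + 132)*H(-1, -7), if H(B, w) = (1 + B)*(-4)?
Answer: 0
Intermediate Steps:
H(B, w) = -4 - 4*B
(13 + 132)*H(-1, -7) = (13 + 132)*(-4 - 4*(-1)) = 145*(-4 + 4) = 145*0 = 0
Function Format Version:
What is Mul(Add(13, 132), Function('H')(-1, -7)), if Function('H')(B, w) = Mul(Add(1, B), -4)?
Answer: 0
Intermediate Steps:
Function('H')(B, w) = Add(-4, Mul(-4, B))
Mul(Add(13, 132), Function('H')(-1, -7)) = Mul(Add(13, 132), Add(-4, Mul(-4, -1))) = Mul(145, Add(-4, 4)) = Mul(145, 0) = 0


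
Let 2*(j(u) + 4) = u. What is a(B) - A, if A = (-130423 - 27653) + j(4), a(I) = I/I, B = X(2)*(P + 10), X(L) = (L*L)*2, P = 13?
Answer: 158079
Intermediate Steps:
X(L) = 2*L² (X(L) = L²*2 = 2*L²)
j(u) = -4 + u/2
B = 184 (B = (2*2²)*(13 + 10) = (2*4)*23 = 8*23 = 184)
a(I) = 1
A = -158078 (A = (-130423 - 27653) + (-4 + (½)*4) = -158076 + (-4 + 2) = -158076 - 2 = -158078)
a(B) - A = 1 - 1*(-158078) = 1 + 158078 = 158079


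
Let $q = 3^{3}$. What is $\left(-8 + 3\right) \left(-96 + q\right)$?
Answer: $345$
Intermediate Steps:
$q = 27$
$\left(-8 + 3\right) \left(-96 + q\right) = \left(-8 + 3\right) \left(-96 + 27\right) = \left(-5\right) \left(-69\right) = 345$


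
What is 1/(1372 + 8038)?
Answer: 1/9410 ≈ 0.00010627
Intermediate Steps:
1/(1372 + 8038) = 1/9410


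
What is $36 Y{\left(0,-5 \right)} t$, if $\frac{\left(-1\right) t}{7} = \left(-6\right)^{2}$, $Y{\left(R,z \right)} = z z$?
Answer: $-226800$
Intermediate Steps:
$Y{\left(R,z \right)} = z^{2}$
$t = -252$ ($t = - 7 \left(-6\right)^{2} = \left(-7\right) 36 = -252$)
$36 Y{\left(0,-5 \right)} t = 36 \left(-5\right)^{2} \left(-252\right) = 36 \cdot 25 \left(-252\right) = 900 \left(-252\right) = -226800$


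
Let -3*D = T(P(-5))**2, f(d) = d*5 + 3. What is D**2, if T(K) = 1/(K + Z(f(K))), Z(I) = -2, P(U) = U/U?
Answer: 1/9 ≈ 0.11111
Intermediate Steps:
P(U) = 1
f(d) = 3 + 5*d (f(d) = 5*d + 3 = 3 + 5*d)
T(K) = 1/(-2 + K) (T(K) = 1/(K - 2) = 1/(-2 + K))
D = -1/3 (D = -1/(3*(-2 + 1)**2) = -(1/(-1))**2/3 = -1/3*(-1)**2 = -1/3*1 = -1/3 ≈ -0.33333)
D**2 = (-1/3)**2 = 1/9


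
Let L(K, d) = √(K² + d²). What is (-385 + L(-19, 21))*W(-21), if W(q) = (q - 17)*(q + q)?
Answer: -614460 + 1596*√802 ≈ -5.6926e+5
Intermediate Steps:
W(q) = 2*q*(-17 + q) (W(q) = (-17 + q)*(2*q) = 2*q*(-17 + q))
(-385 + L(-19, 21))*W(-21) = (-385 + √((-19)² + 21²))*(2*(-21)*(-17 - 21)) = (-385 + √(361 + 441))*(2*(-21)*(-38)) = (-385 + √802)*1596 = -614460 + 1596*√802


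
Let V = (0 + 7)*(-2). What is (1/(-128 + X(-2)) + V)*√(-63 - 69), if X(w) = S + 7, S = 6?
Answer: -3222*I*√33/115 ≈ -160.95*I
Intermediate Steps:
X(w) = 13 (X(w) = 6 + 7 = 13)
V = -14 (V = 7*(-2) = -14)
(1/(-128 + X(-2)) + V)*√(-63 - 69) = (1/(-128 + 13) - 14)*√(-63 - 69) = (1/(-115) - 14)*√(-132) = (-1/115 - 14)*(2*I*√33) = -3222*I*√33/115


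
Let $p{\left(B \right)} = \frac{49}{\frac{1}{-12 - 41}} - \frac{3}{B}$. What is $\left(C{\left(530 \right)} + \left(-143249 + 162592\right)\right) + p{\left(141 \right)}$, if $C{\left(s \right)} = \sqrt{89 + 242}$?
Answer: $\frac{787061}{47} + \sqrt{331} \approx 16764.0$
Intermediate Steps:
$C{\left(s \right)} = \sqrt{331}$
$p{\left(B \right)} = -2597 - \frac{3}{B}$ ($p{\left(B \right)} = \frac{49}{\frac{1}{-53}} - \frac{3}{B} = \frac{49}{- \frac{1}{53}} - \frac{3}{B} = 49 \left(-53\right) - \frac{3}{B} = -2597 - \frac{3}{B}$)
$\left(C{\left(530 \right)} + \left(-143249 + 162592\right)\right) + p{\left(141 \right)} = \left(\sqrt{331} + \left(-143249 + 162592\right)\right) - \left(2597 + \frac{3}{141}\right) = \left(\sqrt{331} + 19343\right) - \frac{122060}{47} = \left(19343 + \sqrt{331}\right) - \frac{122060}{47} = \frac{787061}{47} + \sqrt{331}$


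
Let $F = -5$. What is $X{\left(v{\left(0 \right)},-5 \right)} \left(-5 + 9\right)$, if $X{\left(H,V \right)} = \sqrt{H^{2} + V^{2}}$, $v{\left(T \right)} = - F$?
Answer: $20 \sqrt{2} \approx 28.284$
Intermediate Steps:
$v{\left(T \right)} = 5$ ($v{\left(T \right)} = \left(-1\right) \left(-5\right) = 5$)
$X{\left(v{\left(0 \right)},-5 \right)} \left(-5 + 9\right) = \sqrt{5^{2} + \left(-5\right)^{2}} \left(-5 + 9\right) = \sqrt{25 + 25} \cdot 4 = \sqrt{50} \cdot 4 = 5 \sqrt{2} \cdot 4 = 20 \sqrt{2}$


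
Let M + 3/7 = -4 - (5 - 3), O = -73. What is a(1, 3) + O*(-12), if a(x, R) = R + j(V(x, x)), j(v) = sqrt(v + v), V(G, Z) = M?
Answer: 879 + 3*I*sqrt(70)/7 ≈ 879.0 + 3.5857*I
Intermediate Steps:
M = -45/7 (M = -3/7 + (-4 - (5 - 3)) = -3/7 + (-4 - 1*2) = -3/7 + (-4 - 2) = -3/7 - 6 = -45/7 ≈ -6.4286)
V(G, Z) = -45/7
j(v) = sqrt(2)*sqrt(v) (j(v) = sqrt(2*v) = sqrt(2)*sqrt(v))
a(x, R) = R + 3*I*sqrt(70)/7 (a(x, R) = R + sqrt(2)*sqrt(-45/7) = R + sqrt(2)*(3*I*sqrt(35)/7) = R + 3*I*sqrt(70)/7)
a(1, 3) + O*(-12) = (3 + 3*I*sqrt(70)/7) - 73*(-12) = (3 + 3*I*sqrt(70)/7) + 876 = 879 + 3*I*sqrt(70)/7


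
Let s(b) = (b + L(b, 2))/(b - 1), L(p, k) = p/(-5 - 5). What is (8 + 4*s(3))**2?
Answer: 4489/25 ≈ 179.56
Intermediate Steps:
L(p, k) = -p/10 (L(p, k) = p/(-10) = p*(-1/10) = -p/10)
s(b) = 9*b/(10*(-1 + b)) (s(b) = (b - b/10)/(b - 1) = (9*b/10)/(-1 + b) = 9*b/(10*(-1 + b)))
(8 + 4*s(3))**2 = (8 + 4*((9/10)*3/(-1 + 3)))**2 = (8 + 4*((9/10)*3/2))**2 = (8 + 4*((9/10)*3*(1/2)))**2 = (8 + 4*(27/20))**2 = (8 + 27/5)**2 = (67/5)**2 = 4489/25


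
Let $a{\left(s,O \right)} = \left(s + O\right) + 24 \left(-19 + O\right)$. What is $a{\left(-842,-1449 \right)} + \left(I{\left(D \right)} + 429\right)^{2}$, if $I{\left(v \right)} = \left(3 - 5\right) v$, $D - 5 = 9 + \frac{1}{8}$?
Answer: $\frac{1969241}{16} \approx 1.2308 \cdot 10^{5}$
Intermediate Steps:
$D = \frac{113}{8}$ ($D = 5 + \left(9 + \frac{1}{8}\right) = 5 + \frac{73}{8} = \frac{113}{8} \approx 14.125$)
$I{\left(v \right)} = - 2 v$
$a{\left(s,O \right)} = -456 + s + 25 O$ ($a{\left(s,O \right)} = \left(O + s\right) + \left(-456 + 24 O\right) = -456 + s + 25 O$)
$a{\left(-842,-1449 \right)} + \left(I{\left(D \right)} + 429\right)^{2} = \left(-456 - 842 + 25 \left(-1449\right)\right) + \left(\left(-2\right) \frac{113}{8} + 429\right)^{2} = \left(-456 - 842 - 36225\right) + \left(- \frac{113}{4} + 429\right)^{2} = -37523 + \left(\frac{1603}{4}\right)^{2} = -37523 + \frac{2569609}{16} = \frac{1969241}{16}$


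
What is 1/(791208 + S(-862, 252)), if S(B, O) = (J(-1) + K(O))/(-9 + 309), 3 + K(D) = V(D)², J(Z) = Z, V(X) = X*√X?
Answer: 75/63341351 ≈ 1.1841e-6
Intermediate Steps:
V(X) = X^(3/2)
K(D) = -3 + D³ (K(D) = -3 + (D^(3/2))² = -3 + D³)
S(B, O) = -1/75 + O³/300 (S(B, O) = (-1 + (-3 + O³))/(-9 + 309) = (-4 + O³)/300 = (-4 + O³)*(1/300) = -1/75 + O³/300)
1/(791208 + S(-862, 252)) = 1/(791208 + (-1/75 + (1/300)*252³)) = 1/(791208 + (-1/75 + (1/300)*16003008)) = 1/(791208 + (-1/75 + 1333584/25)) = 1/(791208 + 4000751/75) = 1/(63341351/75) = 75/63341351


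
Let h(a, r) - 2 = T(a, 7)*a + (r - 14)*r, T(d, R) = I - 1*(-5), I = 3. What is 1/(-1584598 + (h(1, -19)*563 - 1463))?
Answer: -1/1227430 ≈ -8.1471e-7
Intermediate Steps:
T(d, R) = 8 (T(d, R) = 3 - 1*(-5) = 3 + 5 = 8)
h(a, r) = 2 + 8*a + r*(-14 + r) (h(a, r) = 2 + (8*a + (r - 14)*r) = 2 + (8*a + (-14 + r)*r) = 2 + (8*a + r*(-14 + r)) = 2 + 8*a + r*(-14 + r))
1/(-1584598 + (h(1, -19)*563 - 1463)) = 1/(-1584598 + ((2 + (-19)² - 14*(-19) + 8*1)*563 - 1463)) = 1/(-1584598 + ((2 + 361 + 266 + 8)*563 - 1463)) = 1/(-1584598 + (637*563 - 1463)) = 1/(-1584598 + (358631 - 1463)) = 1/(-1584598 + 357168) = 1/(-1227430) = -1/1227430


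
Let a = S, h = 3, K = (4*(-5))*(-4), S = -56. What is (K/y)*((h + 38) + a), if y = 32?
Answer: -75/2 ≈ -37.500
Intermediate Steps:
K = 80 (K = -20*(-4) = 80)
a = -56
(K/y)*((h + 38) + a) = (80/32)*((3 + 38) - 56) = (80*(1/32))*(41 - 56) = (5/2)*(-15) = -75/2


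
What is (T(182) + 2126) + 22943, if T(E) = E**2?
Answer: 58193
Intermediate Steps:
(T(182) + 2126) + 22943 = (182**2 + 2126) + 22943 = (33124 + 2126) + 22943 = 35250 + 22943 = 58193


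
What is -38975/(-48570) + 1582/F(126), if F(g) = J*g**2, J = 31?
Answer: 22926926/28457163 ≈ 0.80566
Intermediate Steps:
F(g) = 31*g**2
-38975/(-48570) + 1582/F(126) = -38975/(-48570) + 1582/((31*126**2)) = -38975*(-1/48570) + 1582/((31*15876)) = 7795/9714 + 1582/492156 = 7795/9714 + 1582*(1/492156) = 7795/9714 + 113/35154 = 22926926/28457163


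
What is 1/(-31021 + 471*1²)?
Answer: -1/30550 ≈ -3.2733e-5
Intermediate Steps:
1/(-31021 + 471*1²) = 1/(-31021 + 471*1) = 1/(-31021 + 471) = 1/(-30550) = -1/30550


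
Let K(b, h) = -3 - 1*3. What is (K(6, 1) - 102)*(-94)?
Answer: 10152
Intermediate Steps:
K(b, h) = -6 (K(b, h) = -3 - 3 = -6)
(K(6, 1) - 102)*(-94) = (-6 - 102)*(-94) = -108*(-94) = 10152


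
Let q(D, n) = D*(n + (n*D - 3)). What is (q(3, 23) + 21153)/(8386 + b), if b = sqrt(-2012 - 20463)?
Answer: 59876040/23449157 - 35700*I*sqrt(899)/23449157 ≈ 2.5534 - 0.045648*I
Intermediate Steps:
b = 5*I*sqrt(899) (b = sqrt(-22475) = 5*I*sqrt(899) ≈ 149.92*I)
q(D, n) = D*(-3 + n + D*n) (q(D, n) = D*(n + (D*n - 3)) = D*(n + (-3 + D*n)) = D*(-3 + n + D*n))
(q(3, 23) + 21153)/(8386 + b) = (3*(-3 + 23 + 3*23) + 21153)/(8386 + 5*I*sqrt(899)) = (3*(-3 + 23 + 69) + 21153)/(8386 + 5*I*sqrt(899)) = (3*89 + 21153)/(8386 + 5*I*sqrt(899)) = (267 + 21153)/(8386 + 5*I*sqrt(899)) = 21420/(8386 + 5*I*sqrt(899))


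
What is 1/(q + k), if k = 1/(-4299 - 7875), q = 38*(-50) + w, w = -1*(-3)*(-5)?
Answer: -12174/23313211 ≈ -0.00052219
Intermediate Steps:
w = -15 (w = 3*(-5) = -15)
q = -1915 (q = 38*(-50) - 15 = -1900 - 15 = -1915)
k = -1/12174 (k = 1/(-12174) = -1/12174 ≈ -8.2142e-5)
1/(q + k) = 1/(-1915 - 1/12174) = 1/(-23313211/12174) = -12174/23313211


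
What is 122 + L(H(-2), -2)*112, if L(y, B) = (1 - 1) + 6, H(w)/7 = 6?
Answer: 794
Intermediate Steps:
H(w) = 42 (H(w) = 7*6 = 42)
L(y, B) = 6 (L(y, B) = 0 + 6 = 6)
122 + L(H(-2), -2)*112 = 122 + 6*112 = 122 + 672 = 794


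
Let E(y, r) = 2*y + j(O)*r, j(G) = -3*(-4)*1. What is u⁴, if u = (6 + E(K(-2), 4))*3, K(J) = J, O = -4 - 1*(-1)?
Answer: 506250000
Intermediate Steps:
O = -3 (O = -4 + 1 = -3)
j(G) = 12 (j(G) = 12*1 = 12)
E(y, r) = 2*y + 12*r
u = 150 (u = (6 + (2*(-2) + 12*4))*3 = (6 + (-4 + 48))*3 = (6 + 44)*3 = 50*3 = 150)
u⁴ = 150⁴ = 506250000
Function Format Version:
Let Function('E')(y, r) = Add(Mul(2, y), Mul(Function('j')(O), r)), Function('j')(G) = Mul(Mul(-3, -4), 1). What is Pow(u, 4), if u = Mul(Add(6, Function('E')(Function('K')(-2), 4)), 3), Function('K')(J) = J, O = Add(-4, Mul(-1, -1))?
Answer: 506250000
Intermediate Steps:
O = -3 (O = Add(-4, 1) = -3)
Function('j')(G) = 12 (Function('j')(G) = Mul(12, 1) = 12)
Function('E')(y, r) = Add(Mul(2, y), Mul(12, r))
u = 150 (u = Mul(Add(6, Add(Mul(2, -2), Mul(12, 4))), 3) = Mul(Add(6, Add(-4, 48)), 3) = Mul(Add(6, 44), 3) = Mul(50, 3) = 150)
Pow(u, 4) = Pow(150, 4) = 506250000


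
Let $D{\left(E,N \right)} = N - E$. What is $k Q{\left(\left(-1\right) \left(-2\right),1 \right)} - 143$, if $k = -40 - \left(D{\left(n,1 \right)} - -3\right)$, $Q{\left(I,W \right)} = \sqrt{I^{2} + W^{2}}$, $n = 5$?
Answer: $-143 - 39 \sqrt{5} \approx -230.21$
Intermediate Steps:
$k = -39$ ($k = -40 - \left(\left(1 - 5\right) - -3\right) = -40 - \left(\left(1 - 5\right) + 3\right) = -40 - \left(-4 + 3\right) = -40 - -1 = -40 + 1 = -39$)
$k Q{\left(\left(-1\right) \left(-2\right),1 \right)} - 143 = - 39 \sqrt{\left(\left(-1\right) \left(-2\right)\right)^{2} + 1^{2}} - 143 = - 39 \sqrt{2^{2} + 1} - 143 = - 39 \sqrt{4 + 1} - 143 = - 39 \sqrt{5} - 143 = -143 - 39 \sqrt{5}$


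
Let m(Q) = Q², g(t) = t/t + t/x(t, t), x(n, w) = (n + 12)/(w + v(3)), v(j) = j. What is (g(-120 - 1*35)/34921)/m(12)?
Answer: -23417/719093232 ≈ -3.2565e-5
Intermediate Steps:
x(n, w) = (12 + n)/(3 + w) (x(n, w) = (n + 12)/(w + 3) = (12 + n)/(3 + w))
g(t) = 1 + t*(3 + t)/(12 + t) (g(t) = t/t + t/(((12 + t)/(3 + t))) = 1 + t*((3 + t)/(12 + t)) = 1 + t*(3 + t)/(12 + t))
(g(-120 - 1*35)/34921)/m(12) = (((12 + (-120 - 1*35) + (-120 - 1*35)*(3 + (-120 - 1*35)))/(12 + (-120 - 1*35)))/34921)/(12²) = (((12 + (-120 - 35) + (-120 - 35)*(3 + (-120 - 35)))/(12 + (-120 - 35)))*(1/34921))/144 = (((12 - 155 - 155*(3 - 155))/(12 - 155))*(1/34921))*(1/144) = (((12 - 155 - 155*(-152))/(-143))*(1/34921))*(1/144) = (-(12 - 155 + 23560)/143*(1/34921))*(1/144) = (-1/143*23417*(1/34921))*(1/144) = -23417/143*1/34921*(1/144) = -23417/4993703*1/144 = -23417/719093232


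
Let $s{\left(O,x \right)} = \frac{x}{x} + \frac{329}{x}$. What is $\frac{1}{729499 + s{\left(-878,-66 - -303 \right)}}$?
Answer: $\frac{237}{172891829} \approx 1.3708 \cdot 10^{-6}$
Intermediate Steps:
$s{\left(O,x \right)} = 1 + \frac{329}{x}$
$\frac{1}{729499 + s{\left(-878,-66 - -303 \right)}} = \frac{1}{729499 + \frac{329 - -237}{-66 - -303}} = \frac{1}{729499 + \frac{329 + \left(-66 + 303\right)}{-66 + 303}} = \frac{1}{729499 + \frac{329 + 237}{237}} = \frac{1}{729499 + \frac{1}{237} \cdot 566} = \frac{1}{729499 + \frac{566}{237}} = \frac{1}{\frac{172891829}{237}} = \frac{237}{172891829}$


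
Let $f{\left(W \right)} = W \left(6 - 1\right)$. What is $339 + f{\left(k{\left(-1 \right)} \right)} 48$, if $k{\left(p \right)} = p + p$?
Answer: $-141$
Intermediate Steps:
$k{\left(p \right)} = 2 p$
$f{\left(W \right)} = 5 W$ ($f{\left(W \right)} = W 5 = 5 W$)
$339 + f{\left(k{\left(-1 \right)} \right)} 48 = 339 + 5 \cdot 2 \left(-1\right) 48 = 339 + 5 \left(-2\right) 48 = 339 - 480 = -141$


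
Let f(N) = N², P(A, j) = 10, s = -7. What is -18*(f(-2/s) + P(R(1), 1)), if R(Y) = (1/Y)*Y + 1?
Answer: -8892/49 ≈ -181.47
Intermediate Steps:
R(Y) = 2 (R(Y) = Y/Y + 1 = 1 + 1 = 2)
-18*(f(-2/s) + P(R(1), 1)) = -18*((-2/(-7))² + 10) = -18*((-2*(-⅐))² + 10) = -18*((2/7)² + 10) = -18*(4/49 + 10) = -18*494/49 = -8892/49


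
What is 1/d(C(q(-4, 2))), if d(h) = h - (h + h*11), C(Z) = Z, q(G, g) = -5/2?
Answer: 2/55 ≈ 0.036364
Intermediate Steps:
q(G, g) = -5/2 (q(G, g) = -5*½ = -5/2)
d(h) = -11*h (d(h) = h - (h + 11*h) = h - 12*h = -11*h)
1/d(C(q(-4, 2))) = 1/(-11*(-5/2)) = 1/(55/2) = 2/55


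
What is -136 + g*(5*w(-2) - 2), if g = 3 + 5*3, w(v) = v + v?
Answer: -532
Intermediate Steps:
w(v) = 2*v
g = 18 (g = 3 + 15 = 18)
-136 + g*(5*w(-2) - 2) = -136 + 18*(5*(2*(-2)) - 2) = -136 + 18*(5*(-4) - 2) = -136 + 18*(-20 - 2) = -136 + 18*(-22) = -136 - 396 = -532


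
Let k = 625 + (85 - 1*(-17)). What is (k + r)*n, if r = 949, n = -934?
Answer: -1565384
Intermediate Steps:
k = 727 (k = 625 + (85 + 17) = 625 + 102 = 727)
(k + r)*n = (727 + 949)*(-934) = 1676*(-934) = -1565384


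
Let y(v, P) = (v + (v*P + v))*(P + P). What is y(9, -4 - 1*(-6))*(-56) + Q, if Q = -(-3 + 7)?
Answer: -8068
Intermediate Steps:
y(v, P) = 2*P*(2*v + P*v) (y(v, P) = (v + (P*v + v))*(2*P) = (v + (v + P*v))*(2*P) = (2*v + P*v)*(2*P) = 2*P*(2*v + P*v))
Q = -4 (Q = -1*4 = -4)
y(9, -4 - 1*(-6))*(-56) + Q = (2*(-4 - 1*(-6))*9*(2 + (-4 - 1*(-6))))*(-56) - 4 = (2*(-4 + 6)*9*(2 + (-4 + 6)))*(-56) - 4 = (2*2*9*(2 + 2))*(-56) - 4 = (2*2*9*4)*(-56) - 4 = 144*(-56) - 4 = -8064 - 4 = -8068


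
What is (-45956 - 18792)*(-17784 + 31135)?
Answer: -864450548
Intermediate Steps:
(-45956 - 18792)*(-17784 + 31135) = -64748*13351 = -864450548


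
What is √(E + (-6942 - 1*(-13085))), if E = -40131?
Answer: 2*I*√8497 ≈ 184.36*I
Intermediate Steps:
√(E + (-6942 - 1*(-13085))) = √(-40131 + (-6942 - 1*(-13085))) = √(-40131 + (-6942 + 13085)) = √(-40131 + 6143) = √(-33988) = 2*I*√8497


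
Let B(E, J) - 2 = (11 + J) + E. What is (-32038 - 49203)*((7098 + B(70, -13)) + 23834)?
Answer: -2518633482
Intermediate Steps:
B(E, J) = 13 + E + J (B(E, J) = 2 + ((11 + J) + E) = 2 + (11 + E + J) = 13 + E + J)
(-32038 - 49203)*((7098 + B(70, -13)) + 23834) = (-32038 - 49203)*((7098 + (13 + 70 - 13)) + 23834) = -81241*((7098 + 70) + 23834) = -81241*(7168 + 23834) = -81241*31002 = -2518633482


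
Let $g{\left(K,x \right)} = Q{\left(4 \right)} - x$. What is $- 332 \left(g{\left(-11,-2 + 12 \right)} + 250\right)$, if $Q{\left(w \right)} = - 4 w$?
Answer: $-74368$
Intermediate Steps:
$g{\left(K,x \right)} = -16 - x$ ($g{\left(K,x \right)} = \left(-4\right) 4 - x = -16 - x$)
$- 332 \left(g{\left(-11,-2 + 12 \right)} + 250\right) = - 332 \left(\left(-16 - \left(-2 + 12\right)\right) + 250\right) = - 332 \left(\left(-16 - 10\right) + 250\right) = - 332 \left(-26 + 250\right) = \left(-332\right) 224 = -74368$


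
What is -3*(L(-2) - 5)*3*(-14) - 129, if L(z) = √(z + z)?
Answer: -759 + 252*I ≈ -759.0 + 252.0*I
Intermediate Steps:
L(z) = √2*√z (L(z) = √(2*z) = √2*√z)
-3*(L(-2) - 5)*3*(-14) - 129 = -3*(√2*√(-2) - 5)*3*(-14) - 129 = -3*(√2*(I*√2) - 5)*3*(-14) - 129 = -3*(2*I - 5)*3*(-14) - 129 = -3*(-5 + 2*I)*3*(-14) - 129 = -3*(-15 + 6*I)*(-14) - 129 = (45 - 18*I)*(-14) - 129 = (-630 + 252*I) - 129 = -759 + 252*I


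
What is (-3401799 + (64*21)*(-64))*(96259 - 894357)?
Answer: 2783618175870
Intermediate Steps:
(-3401799 + (64*21)*(-64))*(96259 - 894357) = (-3401799 + 1344*(-64))*(-798098) = (-3401799 - 86016)*(-798098) = -3487815*(-798098) = 2783618175870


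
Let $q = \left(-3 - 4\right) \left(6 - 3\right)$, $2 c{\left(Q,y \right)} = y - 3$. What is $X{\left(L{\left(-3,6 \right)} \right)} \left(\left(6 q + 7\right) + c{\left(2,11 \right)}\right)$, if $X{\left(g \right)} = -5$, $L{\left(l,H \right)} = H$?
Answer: $575$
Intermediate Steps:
$c{\left(Q,y \right)} = - \frac{3}{2} + \frac{y}{2}$ ($c{\left(Q,y \right)} = \frac{y - 3}{2} = \frac{-3 + y}{2} = - \frac{3}{2} + \frac{y}{2}$)
$q = -21$ ($q = \left(-7\right) 3 = -21$)
$X{\left(L{\left(-3,6 \right)} \right)} \left(\left(6 q + 7\right) + c{\left(2,11 \right)}\right) = - 5 \left(\left(6 \left(-21\right) + 7\right) + \left(- \frac{3}{2} + \frac{1}{2} \cdot 11\right)\right) = - 5 \left(\left(-126 + 7\right) + \left(- \frac{3}{2} + \frac{11}{2}\right)\right) = - 5 \left(-119 + 4\right) = \left(-5\right) \left(-115\right) = 575$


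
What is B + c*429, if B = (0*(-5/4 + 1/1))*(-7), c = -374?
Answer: -160446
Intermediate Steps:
B = 0 (B = (0*(-5*1/4 + 1*1))*(-7) = (0*(-5/4 + 1))*(-7) = (0*(-1/4))*(-7) = 0*(-7) = 0)
B + c*429 = 0 - 374*429 = 0 - 160446 = -160446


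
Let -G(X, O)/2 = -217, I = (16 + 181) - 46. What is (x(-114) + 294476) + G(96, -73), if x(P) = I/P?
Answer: 33619589/114 ≈ 2.9491e+5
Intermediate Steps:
I = 151 (I = 197 - 46 = 151)
G(X, O) = 434 (G(X, O) = -2*(-217) = 434)
x(P) = 151/P
(x(-114) + 294476) + G(96, -73) = (151/(-114) + 294476) + 434 = (151*(-1/114) + 294476) + 434 = (-151/114 + 294476) + 434 = 33570113/114 + 434 = 33619589/114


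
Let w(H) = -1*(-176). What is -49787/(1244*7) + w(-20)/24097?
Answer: -1198184731/209836676 ≈ -5.7101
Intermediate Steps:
w(H) = 176
-49787/(1244*7) + w(-20)/24097 = -49787/(1244*7) + 176/24097 = -49787/8708 + 176*(1/24097) = -49787*1/8708 + 176/24097 = -49787/8708 + 176/24097 = -1198184731/209836676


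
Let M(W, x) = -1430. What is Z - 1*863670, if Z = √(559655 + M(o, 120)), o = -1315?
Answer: -863670 + 15*√2481 ≈ -8.6292e+5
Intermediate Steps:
Z = 15*√2481 (Z = √(559655 - 1430) = √558225 = 15*√2481 ≈ 747.14)
Z - 1*863670 = 15*√2481 - 1*863670 = 15*√2481 - 863670 = -863670 + 15*√2481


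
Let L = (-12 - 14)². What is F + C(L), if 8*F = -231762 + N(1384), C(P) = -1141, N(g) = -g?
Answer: -121137/4 ≈ -30284.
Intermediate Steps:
L = 676 (L = (-26)² = 676)
F = -116573/4 (F = (-231762 - 1*1384)/8 = (-231762 - 1384)/8 = (⅛)*(-233146) = -116573/4 ≈ -29143.)
F + C(L) = -116573/4 - 1141 = -121137/4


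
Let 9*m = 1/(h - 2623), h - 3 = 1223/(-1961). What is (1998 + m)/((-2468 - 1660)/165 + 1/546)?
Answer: -10165129619150/127274498979 ≈ -79.868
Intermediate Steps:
h = 4660/1961 (h = 3 + 1223/(-1961) = 3 + 1223*(-1/1961) = 3 - 1223/1961 = 4660/1961 ≈ 2.3763)
m = -1961/46251387 (m = 1/(9*(4660/1961 - 2623)) = 1/(9*(-5139043/1961)) = (⅑)*(-1961/5139043) = -1961/46251387 ≈ -4.2399e-5)
(1998 + m)/((-2468 - 1660)/165 + 1/546) = (1998 - 1961/46251387)/((-2468 - 1660)/165 + 1/546) = 92410269265/(46251387*(-4128*1/165 + 1/546)) = 92410269265/(46251387*(-1376/55 + 1/546)) = 92410269265/(46251387*(-751241/30030)) = (92410269265/46251387)*(-30030/751241) = -10165129619150/127274498979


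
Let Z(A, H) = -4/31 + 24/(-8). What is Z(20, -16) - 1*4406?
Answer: -136683/31 ≈ -4409.1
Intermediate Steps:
Z(A, H) = -97/31 (Z(A, H) = -4*1/31 + 24*(-1/8) = -4/31 - 3 = -97/31)
Z(20, -16) - 1*4406 = -97/31 - 1*4406 = -97/31 - 4406 = -136683/31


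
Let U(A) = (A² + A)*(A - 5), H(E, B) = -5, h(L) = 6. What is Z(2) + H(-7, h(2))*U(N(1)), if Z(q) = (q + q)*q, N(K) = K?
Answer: 48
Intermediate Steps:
Z(q) = 2*q² (Z(q) = (2*q)*q = 2*q²)
U(A) = (-5 + A)*(A + A²) (U(A) = (A + A²)*(-5 + A) = (-5 + A)*(A + A²))
Z(2) + H(-7, h(2))*U(N(1)) = 2*2² - 5*(-5 + 1² - 4*1) = 2*4 - 5*(-5 + 1 - 4) = 8 - 5*(-8) = 8 + 40 = 48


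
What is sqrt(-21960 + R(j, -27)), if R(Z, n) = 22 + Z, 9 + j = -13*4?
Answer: I*sqrt(21999) ≈ 148.32*I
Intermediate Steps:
j = -61 (j = -9 - 13*4 = -9 - 52 = -61)
sqrt(-21960 + R(j, -27)) = sqrt(-21960 + (22 - 61)) = sqrt(-21960 - 39) = sqrt(-21999) = I*sqrt(21999)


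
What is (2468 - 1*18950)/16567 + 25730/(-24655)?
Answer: -166526524/81691877 ≈ -2.0385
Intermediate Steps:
(2468 - 1*18950)/16567 + 25730/(-24655) = (2468 - 18950)*(1/16567) + 25730*(-1/24655) = -16482*1/16567 - 5146/4931 = -16482/16567 - 5146/4931 = -166526524/81691877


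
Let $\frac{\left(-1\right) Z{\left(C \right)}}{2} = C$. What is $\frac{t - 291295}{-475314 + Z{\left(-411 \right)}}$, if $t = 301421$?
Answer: $- \frac{5063}{237246} \approx -0.021341$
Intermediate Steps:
$Z{\left(C \right)} = - 2 C$
$\frac{t - 291295}{-475314 + Z{\left(-411 \right)}} = \frac{301421 - 291295}{-475314 - -822} = \frac{10126}{-475314 + 822} = \frac{10126}{-474492} = 10126 \left(- \frac{1}{474492}\right) = - \frac{5063}{237246}$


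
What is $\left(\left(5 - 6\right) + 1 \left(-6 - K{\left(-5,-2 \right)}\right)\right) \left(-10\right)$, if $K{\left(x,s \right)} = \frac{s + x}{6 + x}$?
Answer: $0$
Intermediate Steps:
$K{\left(x,s \right)} = \frac{s + x}{6 + x}$
$\left(\left(5 - 6\right) + 1 \left(-6 - K{\left(-5,-2 \right)}\right)\right) \left(-10\right) = \left(\left(5 - 6\right) + 1 \left(-6 - \frac{-2 - 5}{6 - 5}\right)\right) \left(-10\right) = \left(-1 + 1 \left(-6 - 1^{-1} \left(-7\right)\right)\right) \left(-10\right) = \left(-1 + 1 \left(-6 - 1 \left(-7\right)\right)\right) \left(-10\right) = \left(-1 + 1 \left(-6 - -7\right)\right) \left(-10\right) = \left(-1 + 1 \left(-6 + 7\right)\right) \left(-10\right) = \left(-1 + 1 \cdot 1\right) \left(-10\right) = \left(-1 + 1\right) \left(-10\right) = 0 \left(-10\right) = 0$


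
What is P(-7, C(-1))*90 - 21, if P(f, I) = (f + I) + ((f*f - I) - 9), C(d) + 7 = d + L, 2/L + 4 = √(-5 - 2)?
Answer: 2949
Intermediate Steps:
L = 2/(-4 + I*√7) (L = 2/(-4 + √(-5 - 2)) = 2/(-4 + √(-7)) = 2/(-4 + I*√7) ≈ -0.34783 - 0.23007*I)
C(d) = -169/23 + d - 2*I*√7/23 (C(d) = -7 + (d + (-8/23 - 2*I*√7/23)) = -7 + (-8/23 + d - 2*I*√7/23) = -169/23 + d - 2*I*√7/23)
P(f, I) = -9 + f + f² (P(f, I) = (I + f) + ((f² - I) - 9) = (I + f) + (-9 + f² - I) = -9 + f + f²)
P(-7, C(-1))*90 - 21 = (-9 - 7 + (-7)²)*90 - 21 = (-9 - 7 + 49)*90 - 21 = 33*90 - 21 = 2970 - 21 = 2949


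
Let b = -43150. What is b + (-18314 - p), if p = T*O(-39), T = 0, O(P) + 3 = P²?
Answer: -61464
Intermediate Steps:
O(P) = -3 + P²
p = 0 (p = 0*(-3 + (-39)²) = 0*(-3 + 1521) = 0*1518 = 0)
b + (-18314 - p) = -43150 + (-18314 - 1*0) = -43150 + (-18314 + 0) = -43150 - 18314 = -61464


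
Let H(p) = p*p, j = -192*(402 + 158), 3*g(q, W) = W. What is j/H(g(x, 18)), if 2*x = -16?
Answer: -8960/3 ≈ -2986.7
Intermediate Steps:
x = -8 (x = (½)*(-16) = -8)
g(q, W) = W/3
j = -107520 (j = -192*560 = -107520)
H(p) = p²
j/H(g(x, 18)) = -107520/(((⅓)*18)²) = -107520/(6²) = -107520/36 = -107520*1/36 = -8960/3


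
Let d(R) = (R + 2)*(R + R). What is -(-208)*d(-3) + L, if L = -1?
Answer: 1247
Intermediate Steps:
d(R) = 2*R*(2 + R) (d(R) = (2 + R)*(2*R) = 2*R*(2 + R))
-(-208)*d(-3) + L = -(-208)*2*(-3)*(2 - 3) - 1 = -(-208)*2*(-3)*(-1) - 1 = -(-208)*6 - 1 = -104*(-12) - 1 = 1248 - 1 = 1247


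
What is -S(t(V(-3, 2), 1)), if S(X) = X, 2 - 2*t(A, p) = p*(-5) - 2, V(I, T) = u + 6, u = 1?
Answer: -9/2 ≈ -4.5000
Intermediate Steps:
V(I, T) = 7 (V(I, T) = 1 + 6 = 7)
t(A, p) = 2 + 5*p/2 (t(A, p) = 1 - (p*(-5) - 2)/2 = 1 - (-5*p - 2)/2 = 1 - (-2 - 5*p)/2 = 1 + (1 + 5*p/2) = 2 + 5*p/2)
-S(t(V(-3, 2), 1)) = -(2 + (5/2)*1) = -(2 + 5/2) = -1*9/2 = -9/2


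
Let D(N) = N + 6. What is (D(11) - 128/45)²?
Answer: 405769/2025 ≈ 200.38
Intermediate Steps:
D(N) = 6 + N
(D(11) - 128/45)² = ((6 + 11) - 128/45)² = (17 - 128*1/45)² = (17 - 128/45)² = (637/45)² = 405769/2025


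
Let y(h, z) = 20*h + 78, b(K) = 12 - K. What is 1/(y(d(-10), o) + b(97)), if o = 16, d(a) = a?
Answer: -1/207 ≈ -0.0048309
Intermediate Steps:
y(h, z) = 78 + 20*h
1/(y(d(-10), o) + b(97)) = 1/((78 + 20*(-10)) + (12 - 1*97)) = 1/((78 - 200) + (12 - 97)) = 1/(-122 - 85) = 1/(-207) = -1/207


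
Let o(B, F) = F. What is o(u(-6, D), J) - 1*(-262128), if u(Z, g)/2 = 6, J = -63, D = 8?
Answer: 262065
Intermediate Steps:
u(Z, g) = 12 (u(Z, g) = 2*6 = 12)
o(u(-6, D), J) - 1*(-262128) = -63 - 1*(-262128) = -63 + 262128 = 262065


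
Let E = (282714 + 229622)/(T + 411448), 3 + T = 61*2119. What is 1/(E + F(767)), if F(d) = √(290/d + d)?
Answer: -829984255958/671391047120197 + 1142034436*√451440093/671391047120197 ≈ 0.034905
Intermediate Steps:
T = 129256 (T = -3 + 61*2119 = -3 + 129259 = 129256)
F(d) = √(d + 290/d)
E = 32021/33794 (E = (282714 + 229622)/(129256 + 411448) = 512336/540704 = 512336*(1/540704) = 32021/33794 ≈ 0.94753)
1/(E + F(767)) = 1/(32021/33794 + √(767 + 290/767)) = 1/(32021/33794 + √(588579/767)) = 1/(32021/33794 + √451440093/767)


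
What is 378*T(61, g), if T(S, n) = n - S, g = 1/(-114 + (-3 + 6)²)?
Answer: -115308/5 ≈ -23062.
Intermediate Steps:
g = -1/105 (g = 1/(-114 + 3²) = 1/(-114 + 9) = 1/(-105) = -1/105 ≈ -0.0095238)
378*T(61, g) = 378*(-1/105 - 1*61) = 378*(-1/105 - 61) = 378*(-6406/105) = -115308/5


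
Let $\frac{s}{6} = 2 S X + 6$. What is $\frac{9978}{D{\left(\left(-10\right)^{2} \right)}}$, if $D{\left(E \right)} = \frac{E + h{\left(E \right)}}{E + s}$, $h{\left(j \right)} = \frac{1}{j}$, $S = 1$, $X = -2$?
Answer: $\frac{111753600}{10001} \approx 11174.0$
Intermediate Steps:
$s = 12$ ($s = 6 \left(2 \cdot 1 \left(-2\right) + 6\right) = 6 \left(2 \left(-2\right) + 6\right) = 6 \left(-4 + 6\right) = 6 \cdot 2 = 12$)
$D{\left(E \right)} = \frac{E + \frac{1}{E}}{12 + E}$ ($D{\left(E \right)} = \frac{E + \frac{1}{E}}{E + 12} = \frac{E + \frac{1}{E}}{12 + E}$)
$\frac{9978}{D{\left(\left(-10\right)^{2} \right)}} = \frac{9978}{\frac{1}{\left(-10\right)^{2}} \frac{1}{12 + \left(-10\right)^{2}} \left(1 + \left(\left(-10\right)^{2}\right)^{2}\right)} = \frac{9978}{\frac{1}{100} \frac{1}{12 + 100} \left(1 + 100^{2}\right)} = \frac{9978}{\frac{1}{100} \cdot \frac{1}{112} \left(1 + 10000\right)} = \frac{9978}{\frac{1}{100} \cdot \frac{1}{112} \cdot 10001} = \frac{9978}{\frac{10001}{11200}} = 9978 \cdot \frac{11200}{10001} = \frac{111753600}{10001}$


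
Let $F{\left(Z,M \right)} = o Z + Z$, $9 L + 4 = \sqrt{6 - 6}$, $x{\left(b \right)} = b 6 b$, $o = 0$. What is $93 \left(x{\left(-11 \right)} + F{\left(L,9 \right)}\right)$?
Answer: $\frac{202430}{3} \approx 67477.0$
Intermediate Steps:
$x{\left(b \right)} = 6 b^{2}$ ($x{\left(b \right)} = 6 b b = 6 b^{2}$)
$L = - \frac{4}{9}$ ($L = - \frac{4}{9} + \frac{\sqrt{6 - 6}}{9} = - \frac{4}{9} + \frac{\sqrt{0}}{9} = - \frac{4}{9} + \frac{1}{9} \cdot 0 = - \frac{4}{9} + 0 = - \frac{4}{9} \approx -0.44444$)
$F{\left(Z,M \right)} = Z$ ($F{\left(Z,M \right)} = 0 Z + Z = 0 + Z = Z$)
$93 \left(x{\left(-11 \right)} + F{\left(L,9 \right)}\right) = 93 \left(6 \left(-11\right)^{2} - \frac{4}{9}\right) = 93 \left(6 \cdot 121 - \frac{4}{9}\right) = 93 \left(726 - \frac{4}{9}\right) = 93 \cdot \frac{6530}{9} = \frac{202430}{3}$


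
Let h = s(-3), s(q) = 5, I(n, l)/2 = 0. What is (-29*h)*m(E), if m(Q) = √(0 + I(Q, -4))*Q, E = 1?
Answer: 0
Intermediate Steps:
I(n, l) = 0 (I(n, l) = 2*0 = 0)
h = 5
m(Q) = 0 (m(Q) = √(0 + 0)*Q = √0*Q = 0*Q = 0)
(-29*h)*m(E) = -29*5*0 = -145*0 = 0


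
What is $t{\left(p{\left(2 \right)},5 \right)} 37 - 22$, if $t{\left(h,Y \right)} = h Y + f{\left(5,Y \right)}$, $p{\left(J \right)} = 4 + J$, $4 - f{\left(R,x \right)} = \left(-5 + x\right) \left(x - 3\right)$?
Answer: $1236$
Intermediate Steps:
$f{\left(R,x \right)} = 4 - \left(-5 + x\right) \left(-3 + x\right)$ ($f{\left(R,x \right)} = 4 - \left(-5 + x\right) \left(x - 3\right) = 4 - \left(-5 + x\right) \left(-3 + x\right)$)
$t{\left(h,Y \right)} = -11 - Y^{2} + 8 Y + Y h$ ($t{\left(h,Y \right)} = h Y - \left(11 + Y^{2} - 8 Y\right) = Y h - \left(11 + Y^{2} - 8 Y\right) = -11 - Y^{2} + 8 Y + Y h$)
$t{\left(p{\left(2 \right)},5 \right)} 37 - 22 = \left(-11 - 5^{2} + 8 \cdot 5 + 5 \left(4 + 2\right)\right) 37 - 22 = \left(-11 - 25 + 40 + 5 \cdot 6\right) 37 - 22 = \left(-11 - 25 + 40 + 30\right) 37 - 22 = 34 \cdot 37 - 22 = 1258 - 22 = 1236$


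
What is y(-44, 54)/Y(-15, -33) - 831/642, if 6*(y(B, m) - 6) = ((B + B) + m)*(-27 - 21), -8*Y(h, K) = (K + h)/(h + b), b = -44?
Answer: -1755845/642 ≈ -2735.0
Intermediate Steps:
Y(h, K) = -(K + h)/(8*(-44 + h)) (Y(h, K) = -(K + h)/(8*(h - 44)) = -(K + h)/(8*(-44 + h)))
y(B, m) = 6 - 16*B - 8*m (y(B, m) = 6 + (((B + B) + m)*(-27 - 21))/6 = 6 + ((2*B + m)*(-48))/6 = 6 + ((m + 2*B)*(-48))/6 = 6 + (-96*B - 48*m)/6 = 6 + (-16*B - 8*m) = 6 - 16*B - 8*m)
y(-44, 54)/Y(-15, -33) - 831/642 = (6 - 16*(-44) - 8*54)/(((-1*(-33) - 1*(-15))/(8*(-44 - 15)))) - 831/642 = (6 + 704 - 432)/(((⅛)*(33 + 15)/(-59))) - 831*1/642 = 278/(((⅛)*(-1/59)*48)) - 277/214 = 278/(-6/59) - 277/214 = 278*(-59/6) - 277/214 = -8201/3 - 277/214 = -1755845/642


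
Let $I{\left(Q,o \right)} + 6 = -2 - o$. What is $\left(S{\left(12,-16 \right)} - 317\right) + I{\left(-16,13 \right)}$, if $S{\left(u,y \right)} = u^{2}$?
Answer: $-194$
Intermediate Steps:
$I{\left(Q,o \right)} = -8 - o$ ($I{\left(Q,o \right)} = -6 - \left(2 + o\right) = -8 - o$)
$\left(S{\left(12,-16 \right)} - 317\right) + I{\left(-16,13 \right)} = \left(12^{2} - 317\right) - 21 = \left(144 - 317\right) - 21 = -173 - 21 = -194$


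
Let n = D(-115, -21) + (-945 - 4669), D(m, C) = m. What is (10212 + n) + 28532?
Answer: 33015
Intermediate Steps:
n = -5729 (n = -115 + (-945 - 4669) = -115 - 5614 = -5729)
(10212 + n) + 28532 = (10212 - 5729) + 28532 = 4483 + 28532 = 33015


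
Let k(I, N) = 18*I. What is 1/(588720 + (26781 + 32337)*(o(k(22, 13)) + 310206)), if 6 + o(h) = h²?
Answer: 1/27609640608 ≈ 3.6219e-11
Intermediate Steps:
o(h) = -6 + h²
1/(588720 + (26781 + 32337)*(o(k(22, 13)) + 310206)) = 1/(588720 + (26781 + 32337)*((-6 + (18*22)²) + 310206)) = 1/(588720 + 59118*((-6 + 396²) + 310206)) = 1/(588720 + 59118*((-6 + 156816) + 310206)) = 1/(588720 + 59118*(156810 + 310206)) = 1/(588720 + 59118*467016) = 1/(588720 + 27609051888) = 1/27609640608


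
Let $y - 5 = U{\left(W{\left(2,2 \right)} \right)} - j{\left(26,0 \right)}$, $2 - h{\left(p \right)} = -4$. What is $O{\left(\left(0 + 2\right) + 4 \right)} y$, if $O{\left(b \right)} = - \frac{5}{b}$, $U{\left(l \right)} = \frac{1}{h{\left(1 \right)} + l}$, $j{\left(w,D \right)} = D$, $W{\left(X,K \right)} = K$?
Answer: $- \frac{205}{48} \approx -4.2708$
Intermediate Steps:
$h{\left(p \right)} = 6$ ($h{\left(p \right)} = 2 - -4 = 2 + 4 = 6$)
$U{\left(l \right)} = \frac{1}{6 + l}$
$y = \frac{41}{8}$ ($y = 5 + \left(\frac{1}{6 + 2} - 0\right) = 5 + \left(\frac{1}{8} + 0\right) = 5 + \frac{1}{8} = \frac{41}{8} \approx 5.125$)
$O{\left(\left(0 + 2\right) + 4 \right)} y = - \frac{5}{\left(0 + 2\right) + 4} \cdot \frac{41}{8} = - \frac{5}{2 + 4} \cdot \frac{41}{8} = - \frac{5}{6} \cdot \frac{41}{8} = \left(-5\right) \frac{1}{6} \cdot \frac{41}{8} = \left(- \frac{5}{6}\right) \frac{41}{8} = - \frac{205}{48}$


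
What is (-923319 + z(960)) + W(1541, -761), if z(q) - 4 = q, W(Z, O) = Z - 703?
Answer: -921517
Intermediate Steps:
W(Z, O) = -703 + Z
z(q) = 4 + q
(-923319 + z(960)) + W(1541, -761) = (-923319 + (4 + 960)) + (-703 + 1541) = (-923319 + 964) + 838 = -922355 + 838 = -921517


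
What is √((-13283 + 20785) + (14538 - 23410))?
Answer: I*√1370 ≈ 37.013*I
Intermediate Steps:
√((-13283 + 20785) + (14538 - 23410)) = √(7502 - 8872) = √(-1370) = I*√1370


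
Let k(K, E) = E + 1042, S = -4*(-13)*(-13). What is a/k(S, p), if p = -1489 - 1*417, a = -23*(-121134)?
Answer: -464347/144 ≈ -3224.6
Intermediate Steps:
a = 2786082
S = -676 (S = 52*(-13) = -676)
p = -1906 (p = -1489 - 417 = -1906)
k(K, E) = 1042 + E
a/k(S, p) = 2786082/(1042 - 1906) = 2786082/(-864) = 2786082*(-1/864) = -464347/144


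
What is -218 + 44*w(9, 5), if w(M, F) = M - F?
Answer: -42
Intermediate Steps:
-218 + 44*w(9, 5) = -218 + 44*(9 - 1*5) = -218 + 44*(9 - 5) = -218 + 44*4 = -218 + 176 = -42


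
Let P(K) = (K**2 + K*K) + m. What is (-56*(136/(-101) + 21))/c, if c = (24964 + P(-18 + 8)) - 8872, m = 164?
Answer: -13895/207757 ≈ -0.066881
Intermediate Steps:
P(K) = 164 + 2*K**2 (P(K) = (K**2 + K*K) + 164 = (K**2 + K**2) + 164 = 2*K**2 + 164 = 164 + 2*K**2)
c = 16456 (c = (24964 + (164 + 2*(-18 + 8)**2)) - 8872 = (24964 + (164 + 2*(-10)**2)) - 8872 = (24964 + (164 + 2*100)) - 8872 = (24964 + (164 + 200)) - 8872 = (24964 + 364) - 8872 = 25328 - 8872 = 16456)
(-56*(136/(-101) + 21))/c = -56*(136/(-101) + 21)/16456 = -56*(136*(-1/101) + 21)*(1/16456) = -56*(-136/101 + 21)*(1/16456) = -56*1985/101*(1/16456) = -111160/101*1/16456 = -13895/207757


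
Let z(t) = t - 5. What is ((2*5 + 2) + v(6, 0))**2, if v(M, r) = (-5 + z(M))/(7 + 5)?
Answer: 1225/9 ≈ 136.11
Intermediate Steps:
z(t) = -5 + t
v(M, r) = -5/6 + M/12 (v(M, r) = (-5 + (-5 + M))/(7 + 5) = (-10 + M)/12 = (-10 + M)*(1/12) = -5/6 + M/12)
((2*5 + 2) + v(6, 0))**2 = ((2*5 + 2) + (-5/6 + (1/12)*6))**2 = ((10 + 2) + (-5/6 + 1/2))**2 = (12 - 1/3)**2 = (35/3)**2 = 1225/9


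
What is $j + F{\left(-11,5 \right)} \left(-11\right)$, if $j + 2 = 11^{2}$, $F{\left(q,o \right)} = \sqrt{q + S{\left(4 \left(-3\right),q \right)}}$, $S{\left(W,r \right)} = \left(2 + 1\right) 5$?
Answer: $97$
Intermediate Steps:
$S{\left(W,r \right)} = 15$ ($S{\left(W,r \right)} = 3 \cdot 5 = 15$)
$F{\left(q,o \right)} = \sqrt{15 + q}$ ($F{\left(q,o \right)} = \sqrt{q + 15} = \sqrt{15 + q}$)
$j = 119$ ($j = -2 + 11^{2} = -2 + 121 = 119$)
$j + F{\left(-11,5 \right)} \left(-11\right) = 119 + \sqrt{15 - 11} \left(-11\right) = 119 + \sqrt{4} \left(-11\right) = 119 + 2 \left(-11\right) = 119 - 22 = 97$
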